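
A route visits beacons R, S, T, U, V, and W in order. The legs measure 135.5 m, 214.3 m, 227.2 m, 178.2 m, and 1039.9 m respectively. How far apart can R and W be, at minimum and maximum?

The maximum is all hops collinear in one direction: 135.5 + 214.3 + 227.2 + 178.2 + 1039.9 = 1795.1.
The longest hop is 1039.9; the others sum to 755.2. Folding the others back against it leaves at least 1039.9 − 755.2 = 284.7.

284.7 ≤ RW ≤ 1795.1 m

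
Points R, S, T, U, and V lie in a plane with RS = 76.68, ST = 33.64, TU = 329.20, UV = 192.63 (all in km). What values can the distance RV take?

The maximum is all hops collinear in one direction: 76.68 + 33.64 + 329.20 + 192.63 = 632.15.
The longest hop is 329.20; the others sum to 302.95. Folding the others back against it leaves at least 329.20 − 302.95 = 26.25.

26.25 ≤ RV ≤ 632.15 km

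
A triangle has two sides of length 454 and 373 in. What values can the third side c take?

By the triangle inequality, c must be less than 454 + 373 = 827 and greater than |454 − 373| = 81.

81 < c < 827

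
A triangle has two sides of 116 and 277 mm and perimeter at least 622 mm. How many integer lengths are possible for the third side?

164

Triangle inequality: 161 < x < 393. Perimeter ≥ 622 gives x ≥ 622 − 116 − 277 = 229.
So 229 ≤ x < 393; integers 229 through 392: 164 values.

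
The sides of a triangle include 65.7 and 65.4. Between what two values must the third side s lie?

By the triangle inequality, s must be less than 65.7 + 65.4 = 131.1 and greater than |65.7 − 65.4| = 0.3.

0.3 < s < 131.1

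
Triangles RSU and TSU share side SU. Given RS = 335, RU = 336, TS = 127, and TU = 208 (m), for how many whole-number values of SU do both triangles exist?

253

From triangle RSU: 1 < SU < 671.
From triangle TSU: 81 < SU < 335.
Intersection: 81 < SU < 335, so integers 82 through 334: 253 values.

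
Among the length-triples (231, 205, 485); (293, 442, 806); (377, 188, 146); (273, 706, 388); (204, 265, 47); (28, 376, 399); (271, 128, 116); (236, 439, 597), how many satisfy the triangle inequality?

2

(205,231,485): 205+231 ≤ 485 → not valid
(293,442,806): 293+442 ≤ 806 → not valid
(146,188,377): 146+188 ≤ 377 → not valid
(273,388,706): 273+388 ≤ 706 → not valid
(47,204,265): 47+204 ≤ 265 → not valid
(28,376,399): 28+376 > 399 → valid
(116,128,271): 116+128 ≤ 271 → not valid
(236,439,597): 236+439 > 597 → valid
2 of the 8 triples form a triangle.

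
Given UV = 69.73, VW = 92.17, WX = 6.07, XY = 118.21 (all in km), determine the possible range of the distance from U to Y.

The maximum is all hops collinear in one direction: 69.73 + 92.17 + 6.07 + 118.21 = 286.18.
The longest hop is 118.21; the others sum to 167.97. Since 118.21 ≤ 167.97, the path can fold back on itself completely, so the minimum distance is 0.

0 ≤ UY ≤ 286.18 km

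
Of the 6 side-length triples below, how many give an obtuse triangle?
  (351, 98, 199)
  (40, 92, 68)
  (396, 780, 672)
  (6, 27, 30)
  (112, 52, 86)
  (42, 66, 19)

(351,98,199): 98+199 ≤ 351, not a triangle
(40,92,68): 40²+68² = 6224 < 8464 = 92² → obtuse
(396,780,672): 396²+672² = 608400 = 780² → right
(6,27,30): 6²+27² = 765 < 900 = 30² → obtuse
(112,52,86): 52²+86² = 10100 < 12544 = 112² → obtuse
(42,66,19): 19+42 ≤ 66, not a triangle
3 of the 6 are obtuse.

3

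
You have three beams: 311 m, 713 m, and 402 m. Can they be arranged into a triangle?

No

The two shorter sides sum to 713, exactly equal to the longest side 713.
That gives only a degenerate (flat) triangle — the inequality must be strict.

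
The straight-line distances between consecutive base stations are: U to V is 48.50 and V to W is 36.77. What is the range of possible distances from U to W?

By the triangle inequality, |48.50 − 36.77| ≤ UW ≤ 48.50 + 36.77.

11.73 ≤ UW ≤ 85.27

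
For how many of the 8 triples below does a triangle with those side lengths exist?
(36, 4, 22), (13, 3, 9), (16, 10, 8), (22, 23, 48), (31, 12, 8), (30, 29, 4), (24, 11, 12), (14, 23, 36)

3

(4,22,36): 4+22 ≤ 36 → not valid
(3,9,13): 3+9 ≤ 13 → not valid
(8,10,16): 8+10 > 16 → valid
(22,23,48): 22+23 ≤ 48 → not valid
(8,12,31): 8+12 ≤ 31 → not valid
(4,29,30): 4+29 > 30 → valid
(11,12,24): 11+12 ≤ 24 → not valid
(14,23,36): 14+23 > 36 → valid
3 of the 8 triples form a triangle.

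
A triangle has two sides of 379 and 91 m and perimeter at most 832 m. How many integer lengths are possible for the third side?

74

Triangle inequality: 288 < x < 470. Perimeter ≤ 832 gives x ≤ 832 − 379 − 91 = 362.
So 288 < x ≤ 362; integers 289 through 362: 74 values.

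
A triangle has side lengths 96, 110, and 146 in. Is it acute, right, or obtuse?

right

Compare the square of the longest side to the sum of squares of the other two: 96² + 110² = 21316 = 146².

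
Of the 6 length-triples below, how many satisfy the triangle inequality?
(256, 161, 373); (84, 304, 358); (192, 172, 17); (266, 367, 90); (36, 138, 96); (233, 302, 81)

3

(161,256,373): 161+256 > 373 → valid
(84,304,358): 84+304 > 358 → valid
(17,172,192): 17+172 ≤ 192 → not valid
(90,266,367): 90+266 ≤ 367 → not valid
(36,96,138): 36+96 ≤ 138 → not valid
(81,233,302): 81+233 > 302 → valid
3 of the 6 triples form a triangle.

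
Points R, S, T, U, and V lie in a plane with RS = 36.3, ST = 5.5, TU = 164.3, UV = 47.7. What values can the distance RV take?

The maximum is all hops collinear in one direction: 36.3 + 5.5 + 164.3 + 47.7 = 253.8.
The longest hop is 164.3; the others sum to 89.5. Folding the others back against it leaves at least 164.3 − 89.5 = 74.8.

74.8 ≤ RV ≤ 253.8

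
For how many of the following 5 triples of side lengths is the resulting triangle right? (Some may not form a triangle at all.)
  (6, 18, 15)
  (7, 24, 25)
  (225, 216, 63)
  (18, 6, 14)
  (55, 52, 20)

2

(6,18,15): 6²+15² = 261 < 324 = 18² → obtuse
(7,24,25): 7²+24² = 625 = 25² → right
(225,216,63): 63²+216² = 50625 = 225² → right
(18,6,14): 6²+14² = 232 < 324 = 18² → obtuse
(55,52,20): 20²+52² = 3104 > 3025 = 55² → acute
2 of the 5 are right.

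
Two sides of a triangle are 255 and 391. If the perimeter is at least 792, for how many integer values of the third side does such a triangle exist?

Triangle inequality: 136 < x < 646. Perimeter ≥ 792 gives x ≥ 792 − 255 − 391 = 146.
So 146 ≤ x < 646; integers 146 through 645: 500 values.

500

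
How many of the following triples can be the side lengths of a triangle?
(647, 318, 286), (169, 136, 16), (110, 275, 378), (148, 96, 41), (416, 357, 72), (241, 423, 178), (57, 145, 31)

(286,318,647): 286+318 ≤ 647 → not valid
(16,136,169): 16+136 ≤ 169 → not valid
(110,275,378): 110+275 > 378 → valid
(41,96,148): 41+96 ≤ 148 → not valid
(72,357,416): 72+357 > 416 → valid
(178,241,423): 178+241 ≤ 423 → not valid
(31,57,145): 31+57 ≤ 145 → not valid
2 of the 7 triples form a triangle.

2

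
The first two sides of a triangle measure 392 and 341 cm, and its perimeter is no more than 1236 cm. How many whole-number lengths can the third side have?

Triangle inequality: 51 < x < 733. Perimeter ≤ 1236 gives x ≤ 1236 − 392 − 341 = 503.
So 51 < x ≤ 503; integers 52 through 503: 452 values.

452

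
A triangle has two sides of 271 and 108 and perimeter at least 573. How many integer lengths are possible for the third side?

Triangle inequality: 163 < x < 379. Perimeter ≥ 573 gives x ≥ 573 − 271 − 108 = 194.
So 194 ≤ x < 379; integers 194 through 378: 185 values.

185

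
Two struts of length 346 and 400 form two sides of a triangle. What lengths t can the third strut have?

By the triangle inequality, t must be less than 346 + 400 = 746 and greater than |346 − 400| = 54.

54 < t < 746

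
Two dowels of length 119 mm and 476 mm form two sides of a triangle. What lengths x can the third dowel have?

357 < x < 595 (mm)

By the triangle inequality, x must be less than 119 + 476 = 595 and greater than |119 − 476| = 357.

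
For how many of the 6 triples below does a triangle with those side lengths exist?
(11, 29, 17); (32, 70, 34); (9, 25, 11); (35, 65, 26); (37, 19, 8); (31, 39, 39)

(11,17,29): 11+17 ≤ 29 → not valid
(32,34,70): 32+34 ≤ 70 → not valid
(9,11,25): 9+11 ≤ 25 → not valid
(26,35,65): 26+35 ≤ 65 → not valid
(8,19,37): 8+19 ≤ 37 → not valid
(31,39,39): 31+39 > 39 → valid
1 of the 6 triples forms a triangle.

1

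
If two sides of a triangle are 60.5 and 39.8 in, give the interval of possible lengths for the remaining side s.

20.7 < s < 100.3 (in)

By the triangle inequality, s must be less than 60.5 + 39.8 = 100.3 and greater than |60.5 − 39.8| = 20.7.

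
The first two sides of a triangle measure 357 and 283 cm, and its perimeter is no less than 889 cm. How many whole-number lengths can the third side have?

391

Triangle inequality: 74 < x < 640. Perimeter ≥ 889 gives x ≥ 889 − 357 − 283 = 249.
So 249 ≤ x < 640; integers 249 through 639: 391 values.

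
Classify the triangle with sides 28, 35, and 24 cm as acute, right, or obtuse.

acute

Compare the square of the longest side to the sum of squares of the other two: 24² + 28² = 1360 > 1225 = 35².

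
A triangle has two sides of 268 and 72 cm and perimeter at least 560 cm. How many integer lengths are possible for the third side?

120

Triangle inequality: 196 < x < 340. Perimeter ≥ 560 gives x ≥ 560 − 268 − 72 = 220.
So 220 ≤ x < 340; integers 220 through 339: 120 values.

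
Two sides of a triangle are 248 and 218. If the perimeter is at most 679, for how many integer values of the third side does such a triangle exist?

Triangle inequality: 30 < x < 466. Perimeter ≤ 679 gives x ≤ 679 − 248 − 218 = 213.
So 30 < x ≤ 213; integers 31 through 213: 183 values.

183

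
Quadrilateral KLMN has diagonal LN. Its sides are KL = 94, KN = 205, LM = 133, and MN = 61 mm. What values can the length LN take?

From triangle KLN: |94 − 205| < LN < 94 + 205, i.e. 111 < LN < 299.
From triangle MLN: 72 < LN < 194.
Both must hold, so LN lies in the intersection.

111 < LN < 194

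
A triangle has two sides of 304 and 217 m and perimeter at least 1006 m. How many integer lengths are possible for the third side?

Triangle inequality: 87 < x < 521. Perimeter ≥ 1006 gives x ≥ 1006 − 304 − 217 = 485.
So 485 ≤ x < 521; integers 485 through 520: 36 values.

36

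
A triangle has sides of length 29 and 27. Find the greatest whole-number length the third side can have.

55

The third side must be strictly less than 29 + 27 = 56.
The largest integer below 56 is 55.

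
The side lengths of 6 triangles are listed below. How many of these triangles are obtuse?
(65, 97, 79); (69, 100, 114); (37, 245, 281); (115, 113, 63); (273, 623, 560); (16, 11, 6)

2

(65,97,79): 65²+79² = 10466 > 9409 = 97² → acute
(69,100,114): 69²+100² = 14761 > 12996 = 114² → acute
(37,245,281): 37²+245² = 61394 < 78961 = 281² → obtuse
(115,113,63): 63²+113² = 16738 > 13225 = 115² → acute
(273,623,560): 273²+560² = 388129 = 623² → right
(16,11,6): 6²+11² = 157 < 256 = 16² → obtuse
2 of the 6 are obtuse.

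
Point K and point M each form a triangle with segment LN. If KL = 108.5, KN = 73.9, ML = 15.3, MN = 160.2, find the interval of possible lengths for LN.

From triangle KLN: |108.5 − 73.9| < LN < 108.5 + 73.9, i.e. 34.6 < LN < 182.4.
From triangle MLN: 144.9 < LN < 175.5.
Both must hold, so LN lies in the intersection.

144.9 < LN < 175.5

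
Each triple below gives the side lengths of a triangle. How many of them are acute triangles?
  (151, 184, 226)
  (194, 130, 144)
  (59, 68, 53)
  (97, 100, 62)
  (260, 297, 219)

(151,184,226): 151²+184² = 56657 > 51076 = 226² → acute
(194,130,144): 130²+144² = 37636 = 194² → right
(59,68,53): 53²+59² = 6290 > 4624 = 68² → acute
(97,100,62): 62²+97² = 13253 > 10000 = 100² → acute
(260,297,219): 219²+260² = 115561 > 88209 = 297² → acute
4 of the 5 are acute.

4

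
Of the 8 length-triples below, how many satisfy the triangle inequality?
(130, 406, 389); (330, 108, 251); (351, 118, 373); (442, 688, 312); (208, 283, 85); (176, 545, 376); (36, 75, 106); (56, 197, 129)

(130,389,406): 130+389 > 406 → valid
(108,251,330): 108+251 > 330 → valid
(118,351,373): 118+351 > 373 → valid
(312,442,688): 312+442 > 688 → valid
(85,208,283): 85+208 > 283 → valid
(176,376,545): 176+376 > 545 → valid
(36,75,106): 36+75 > 106 → valid
(56,129,197): 56+129 ≤ 197 → not valid
7 of the 8 triples form a triangle.

7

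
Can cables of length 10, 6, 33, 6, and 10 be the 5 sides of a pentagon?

For a pentagon, each side must be shorter than the sum of the others.
Here the longest side is 33, but the remaining 4 sides sum to only 32.

No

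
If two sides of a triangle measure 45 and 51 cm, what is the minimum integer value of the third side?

7

The third side must be strictly greater than |45 − 51| = 6.
The smallest integer above 6 is 7.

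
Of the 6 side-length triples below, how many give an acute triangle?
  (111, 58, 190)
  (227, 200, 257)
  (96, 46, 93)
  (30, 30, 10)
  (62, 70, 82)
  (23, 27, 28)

5

(111,58,190): 58+111 ≤ 190, not a triangle
(227,200,257): 200²+227² = 91529 > 66049 = 257² → acute
(96,46,93): 46²+93² = 10765 > 9216 = 96² → acute
(30,30,10): 10²+30² = 1000 > 900 = 30² → acute
(62,70,82): 62²+70² = 8744 > 6724 = 82² → acute
(23,27,28): 23²+27² = 1258 > 784 = 28² → acute
5 of the 6 are acute.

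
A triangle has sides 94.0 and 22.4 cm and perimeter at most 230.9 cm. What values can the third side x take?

71.6 < x ≤ 114.5 cm

Triangle inequality alone gives 71.6 < x < 116.4.
The perimeter condition gives x ≤ 230.9 − 94.0 − 22.4 = 114.5.
Intersecting the two: 71.6 < x ≤ 114.5.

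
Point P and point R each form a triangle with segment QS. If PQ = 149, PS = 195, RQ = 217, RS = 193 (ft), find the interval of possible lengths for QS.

From triangle PQS: |149 − 195| < QS < 149 + 195, i.e. 46 < QS < 344.
From triangle RQS: 24 < QS < 410.
Both must hold, so QS lies in the intersection.

46 < QS < 344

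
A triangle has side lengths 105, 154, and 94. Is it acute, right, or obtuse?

obtuse

Compare the square of the longest side to the sum of squares of the other two: 94² + 105² = 19861 < 23716 = 154².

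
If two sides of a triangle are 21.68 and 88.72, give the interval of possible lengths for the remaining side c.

By the triangle inequality, c must be less than 21.68 + 88.72 = 110.40 and greater than |21.68 − 88.72| = 67.04.

67.04 < c < 110.40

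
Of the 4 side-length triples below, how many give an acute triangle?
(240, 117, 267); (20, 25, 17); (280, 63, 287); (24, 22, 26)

2

(240,117,267): 117²+240² = 71289 = 267² → right
(20,25,17): 17²+20² = 689 > 625 = 25² → acute
(280,63,287): 63²+280² = 82369 = 287² → right
(24,22,26): 22²+24² = 1060 > 676 = 26² → acute
2 of the 4 are acute.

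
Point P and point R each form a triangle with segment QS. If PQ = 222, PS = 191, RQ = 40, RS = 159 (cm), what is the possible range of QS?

119 < QS < 199

From triangle PQS: |222 − 191| < QS < 222 + 191, i.e. 31 < QS < 413.
From triangle RQS: 119 < QS < 199.
Both must hold, so QS lies in the intersection.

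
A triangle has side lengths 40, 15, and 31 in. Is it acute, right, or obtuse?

Compare the square of the longest side to the sum of squares of the other two: 15² + 31² = 1186 < 1600 = 40².

obtuse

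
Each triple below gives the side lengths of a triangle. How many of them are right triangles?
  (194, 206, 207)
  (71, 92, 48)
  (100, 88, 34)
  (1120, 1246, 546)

1

(194,206,207): 194²+206² = 80072 > 42849 = 207² → acute
(71,92,48): 48²+71² = 7345 < 8464 = 92² → obtuse
(100,88,34): 34²+88² = 8900 < 10000 = 100² → obtuse
(1120,1246,546): 546²+1120² = 1552516 = 1246² → right
1 of the 4 is right.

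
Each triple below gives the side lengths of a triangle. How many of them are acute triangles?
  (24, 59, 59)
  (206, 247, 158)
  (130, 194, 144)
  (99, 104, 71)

(24,59,59): 24²+59² = 4057 > 3481 = 59² → acute
(206,247,158): 158²+206² = 67400 > 61009 = 247² → acute
(130,194,144): 130²+144² = 37636 = 194² → right
(99,104,71): 71²+99² = 14842 > 10816 = 104² → acute
3 of the 4 are acute.

3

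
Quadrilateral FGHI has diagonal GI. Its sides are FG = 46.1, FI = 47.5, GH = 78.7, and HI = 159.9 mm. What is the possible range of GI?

From triangle FGI: |46.1 − 47.5| < GI < 46.1 + 47.5, i.e. 1.4 < GI < 93.6.
From triangle HGI: 81.2 < GI < 238.6.
Both must hold, so GI lies in the intersection.

81.2 < GI < 93.6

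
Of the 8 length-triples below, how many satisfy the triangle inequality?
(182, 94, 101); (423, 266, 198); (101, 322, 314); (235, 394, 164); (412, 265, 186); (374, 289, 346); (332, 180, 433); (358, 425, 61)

(94,101,182): 94+101 > 182 → valid
(198,266,423): 198+266 > 423 → valid
(101,314,322): 101+314 > 322 → valid
(164,235,394): 164+235 > 394 → valid
(186,265,412): 186+265 > 412 → valid
(289,346,374): 289+346 > 374 → valid
(180,332,433): 180+332 > 433 → valid
(61,358,425): 61+358 ≤ 425 → not valid
7 of the 8 triples form a triangle.

7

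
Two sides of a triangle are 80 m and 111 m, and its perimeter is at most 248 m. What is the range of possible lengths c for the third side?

31 < c ≤ 57

Triangle inequality alone gives 31 < c < 191.
The perimeter condition gives c ≤ 248 − 80 − 111 = 57.
Intersecting the two: 31 < c ≤ 57.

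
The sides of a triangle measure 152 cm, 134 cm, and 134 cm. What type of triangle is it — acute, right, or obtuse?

Compare the square of the longest side to the sum of squares of the other two: 134² + 134² = 35912 > 23104 = 152².

acute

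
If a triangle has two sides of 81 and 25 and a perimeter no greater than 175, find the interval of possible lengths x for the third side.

56 < x ≤ 69

Triangle inequality alone gives 56 < x < 106.
The perimeter condition gives x ≤ 175 − 81 − 25 = 69.
Intersecting the two: 56 < x ≤ 69.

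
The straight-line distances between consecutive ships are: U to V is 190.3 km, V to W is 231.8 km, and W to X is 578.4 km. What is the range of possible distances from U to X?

The maximum is all hops collinear in one direction: 190.3 + 231.8 + 578.4 = 1000.5.
The longest hop is 578.4; the others sum to 422.1. Folding the others back against it leaves at least 578.4 − 422.1 = 156.3.

156.3 ≤ UX ≤ 1000.5 km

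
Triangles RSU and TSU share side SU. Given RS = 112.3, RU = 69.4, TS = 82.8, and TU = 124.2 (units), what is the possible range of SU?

From triangle RSU: |112.3 − 69.4| < SU < 112.3 + 69.4, i.e. 42.9 < SU < 181.7.
From triangle TSU: 41.4 < SU < 207.0.
Both must hold, so SU lies in the intersection.

42.9 < SU < 181.7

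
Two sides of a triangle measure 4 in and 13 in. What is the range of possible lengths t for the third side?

9 < t < 17 (in)

By the triangle inequality, t must be less than 4 + 13 = 17 and greater than |4 − 13| = 9.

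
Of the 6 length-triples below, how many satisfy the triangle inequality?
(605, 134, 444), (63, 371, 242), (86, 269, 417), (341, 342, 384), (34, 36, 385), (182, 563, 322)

1

(134,444,605): 134+444 ≤ 605 → not valid
(63,242,371): 63+242 ≤ 371 → not valid
(86,269,417): 86+269 ≤ 417 → not valid
(341,342,384): 341+342 > 384 → valid
(34,36,385): 34+36 ≤ 385 → not valid
(182,322,563): 182+322 ≤ 563 → not valid
1 of the 6 triples forms a triangle.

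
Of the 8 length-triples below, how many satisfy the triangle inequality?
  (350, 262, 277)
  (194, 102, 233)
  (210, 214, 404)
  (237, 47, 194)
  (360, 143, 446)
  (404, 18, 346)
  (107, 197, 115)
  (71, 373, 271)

(262,277,350): 262+277 > 350 → valid
(102,194,233): 102+194 > 233 → valid
(210,214,404): 210+214 > 404 → valid
(47,194,237): 47+194 > 237 → valid
(143,360,446): 143+360 > 446 → valid
(18,346,404): 18+346 ≤ 404 → not valid
(107,115,197): 107+115 > 197 → valid
(71,271,373): 71+271 ≤ 373 → not valid
6 of the 8 triples form a triangle.

6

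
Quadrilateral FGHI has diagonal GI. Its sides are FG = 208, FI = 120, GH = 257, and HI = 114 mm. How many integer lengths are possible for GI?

184

From triangle FGI: 88 < GI < 328.
From triangle HGI: 143 < GI < 371.
Intersection: 143 < GI < 328, so integers 144 through 327: 184 values.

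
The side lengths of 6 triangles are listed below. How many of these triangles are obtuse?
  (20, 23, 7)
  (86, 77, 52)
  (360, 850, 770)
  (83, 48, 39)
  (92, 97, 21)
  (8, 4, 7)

(20,23,7): 7²+20² = 449 < 529 = 23² → obtuse
(86,77,52): 52²+77² = 8633 > 7396 = 86² → acute
(360,850,770): 360²+770² = 722500 = 850² → right
(83,48,39): 39²+48² = 3825 < 6889 = 83² → obtuse
(92,97,21): 21²+92² = 8905 < 9409 = 97² → obtuse
(8,4,7): 4²+7² = 65 > 64 = 8² → acute
3 of the 6 are obtuse.

3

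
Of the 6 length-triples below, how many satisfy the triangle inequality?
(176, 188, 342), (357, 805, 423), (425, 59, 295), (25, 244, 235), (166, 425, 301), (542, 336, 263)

(176,188,342): 176+188 > 342 → valid
(357,423,805): 357+423 ≤ 805 → not valid
(59,295,425): 59+295 ≤ 425 → not valid
(25,235,244): 25+235 > 244 → valid
(166,301,425): 166+301 > 425 → valid
(263,336,542): 263+336 > 542 → valid
4 of the 6 triples form a triangle.

4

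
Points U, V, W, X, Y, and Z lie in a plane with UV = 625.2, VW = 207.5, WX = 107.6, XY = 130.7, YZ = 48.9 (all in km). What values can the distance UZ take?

130.5 ≤ UZ ≤ 1119.9 km

The maximum is all hops collinear in one direction: 625.2 + 207.5 + 107.6 + 130.7 + 48.9 = 1119.9.
The longest hop is 625.2; the others sum to 494.7. Folding the others back against it leaves at least 625.2 − 494.7 = 130.5.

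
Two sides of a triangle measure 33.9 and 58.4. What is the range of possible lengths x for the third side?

By the triangle inequality, x must be less than 33.9 + 58.4 = 92.3 and greater than |33.9 − 58.4| = 24.5.

24.5 < x < 92.3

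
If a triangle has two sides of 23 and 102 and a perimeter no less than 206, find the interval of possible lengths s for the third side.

81 ≤ s < 125

Triangle inequality alone gives 79 < s < 125.
The perimeter condition gives s ≥ 206 − 23 − 102 = 81.
Intersecting the two: 81 ≤ s < 125.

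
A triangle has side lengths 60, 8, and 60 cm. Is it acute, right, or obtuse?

acute

Compare the square of the longest side to the sum of squares of the other two: 8² + 60² = 3664 > 3600 = 60².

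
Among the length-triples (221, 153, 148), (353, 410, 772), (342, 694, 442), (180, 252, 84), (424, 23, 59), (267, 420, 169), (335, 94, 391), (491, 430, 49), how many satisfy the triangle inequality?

5

(148,153,221): 148+153 > 221 → valid
(353,410,772): 353+410 ≤ 772 → not valid
(342,442,694): 342+442 > 694 → valid
(84,180,252): 84+180 > 252 → valid
(23,59,424): 23+59 ≤ 424 → not valid
(169,267,420): 169+267 > 420 → valid
(94,335,391): 94+335 > 391 → valid
(49,430,491): 49+430 ≤ 491 → not valid
5 of the 8 triples form a triangle.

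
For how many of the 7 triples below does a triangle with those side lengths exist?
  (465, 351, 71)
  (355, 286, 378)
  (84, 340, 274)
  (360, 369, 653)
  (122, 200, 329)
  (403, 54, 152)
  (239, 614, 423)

(71,351,465): 71+351 ≤ 465 → not valid
(286,355,378): 286+355 > 378 → valid
(84,274,340): 84+274 > 340 → valid
(360,369,653): 360+369 > 653 → valid
(122,200,329): 122+200 ≤ 329 → not valid
(54,152,403): 54+152 ≤ 403 → not valid
(239,423,614): 239+423 > 614 → valid
4 of the 7 triples form a triangle.

4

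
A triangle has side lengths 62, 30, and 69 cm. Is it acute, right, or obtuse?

Compare the square of the longest side to the sum of squares of the other two: 30² + 62² = 4744 < 4761 = 69².

obtuse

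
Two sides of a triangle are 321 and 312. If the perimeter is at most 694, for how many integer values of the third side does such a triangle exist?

Triangle inequality: 9 < x < 633. Perimeter ≤ 694 gives x ≤ 694 − 321 − 312 = 61.
So 9 < x ≤ 61; integers 10 through 61: 52 values.

52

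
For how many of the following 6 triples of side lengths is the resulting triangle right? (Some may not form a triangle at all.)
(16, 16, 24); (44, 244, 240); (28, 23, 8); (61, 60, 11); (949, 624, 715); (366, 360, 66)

(16,16,24): 16²+16² = 512 < 576 = 24² → obtuse
(44,244,240): 44²+240² = 59536 = 244² → right
(28,23,8): 8²+23² = 593 < 784 = 28² → obtuse
(61,60,11): 11²+60² = 3721 = 61² → right
(949,624,715): 624²+715² = 900601 = 949² → right
(366,360,66): 66²+360² = 133956 = 366² → right
4 of the 6 are right.

4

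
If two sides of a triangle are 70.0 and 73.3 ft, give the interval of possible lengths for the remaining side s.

By the triangle inequality, s must be less than 70.0 + 73.3 = 143.3 and greater than |70.0 − 73.3| = 3.3.

3.3 < s < 143.3 (ft)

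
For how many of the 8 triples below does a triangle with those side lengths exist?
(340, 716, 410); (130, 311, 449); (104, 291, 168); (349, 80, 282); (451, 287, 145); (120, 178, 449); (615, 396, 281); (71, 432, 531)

3

(340,410,716): 340+410 > 716 → valid
(130,311,449): 130+311 ≤ 449 → not valid
(104,168,291): 104+168 ≤ 291 → not valid
(80,282,349): 80+282 > 349 → valid
(145,287,451): 145+287 ≤ 451 → not valid
(120,178,449): 120+178 ≤ 449 → not valid
(281,396,615): 281+396 > 615 → valid
(71,432,531): 71+432 ≤ 531 → not valid
3 of the 8 triples form a triangle.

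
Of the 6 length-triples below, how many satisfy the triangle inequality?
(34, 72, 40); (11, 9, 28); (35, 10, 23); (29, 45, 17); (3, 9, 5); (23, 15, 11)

(34,40,72): 34+40 > 72 → valid
(9,11,28): 9+11 ≤ 28 → not valid
(10,23,35): 10+23 ≤ 35 → not valid
(17,29,45): 17+29 > 45 → valid
(3,5,9): 3+5 ≤ 9 → not valid
(11,15,23): 11+15 > 23 → valid
3 of the 6 triples form a triangle.

3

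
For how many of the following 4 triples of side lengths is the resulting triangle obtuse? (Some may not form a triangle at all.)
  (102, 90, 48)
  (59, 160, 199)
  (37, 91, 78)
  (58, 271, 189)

2

(102,90,48): 48²+90² = 10404 = 102² → right
(59,160,199): 59²+160² = 29081 < 39601 = 199² → obtuse
(37,91,78): 37²+78² = 7453 < 8281 = 91² → obtuse
(58,271,189): 58+189 ≤ 271, not a triangle
2 of the 4 are obtuse.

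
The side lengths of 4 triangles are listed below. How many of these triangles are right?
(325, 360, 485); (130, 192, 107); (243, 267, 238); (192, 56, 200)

(325,360,485): 325²+360² = 235225 = 485² → right
(130,192,107): 107²+130² = 28349 < 36864 = 192² → obtuse
(243,267,238): 238²+243² = 115693 > 71289 = 267² → acute
(192,56,200): 56²+192² = 40000 = 200² → right
2 of the 4 are right.

2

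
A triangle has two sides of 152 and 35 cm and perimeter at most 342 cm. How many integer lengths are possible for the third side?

38

Triangle inequality: 117 < x < 187. Perimeter ≤ 342 gives x ≤ 342 − 152 − 35 = 155.
So 117 < x ≤ 155; integers 118 through 155: 38 values.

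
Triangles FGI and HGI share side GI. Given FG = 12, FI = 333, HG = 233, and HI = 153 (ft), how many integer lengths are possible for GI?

From triangle FGI: 321 < GI < 345.
From triangle HGI: 80 < GI < 386.
Intersection: 321 < GI < 345, so integers 322 through 344: 23 values.

23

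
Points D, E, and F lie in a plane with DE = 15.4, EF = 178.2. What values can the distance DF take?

162.8 ≤ DF ≤ 193.6

By the triangle inequality, |15.4 − 178.2| ≤ DF ≤ 15.4 + 178.2.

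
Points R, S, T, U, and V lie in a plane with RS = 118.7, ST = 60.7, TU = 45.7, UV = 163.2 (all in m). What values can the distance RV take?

0 ≤ RV ≤ 388.3 m

The maximum is all hops collinear in one direction: 118.7 + 60.7 + 45.7 + 163.2 = 388.3.
The longest hop is 163.2; the others sum to 225.1. Since 163.2 ≤ 225.1, the path can fold back on itself completely, so the minimum distance is 0.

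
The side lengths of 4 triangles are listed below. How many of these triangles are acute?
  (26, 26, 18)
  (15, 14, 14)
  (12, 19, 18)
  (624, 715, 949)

(26,26,18): 18²+26² = 1000 > 676 = 26² → acute
(15,14,14): 14²+14² = 392 > 225 = 15² → acute
(12,19,18): 12²+18² = 468 > 361 = 19² → acute
(624,715,949): 624²+715² = 900601 = 949² → right
3 of the 4 are acute.

3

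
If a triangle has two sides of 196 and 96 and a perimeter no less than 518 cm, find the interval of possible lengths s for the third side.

226 ≤ s < 292 cm

Triangle inequality alone gives 100 < s < 292.
The perimeter condition gives s ≥ 518 − 196 − 96 = 226.
Intersecting the two: 226 ≤ s < 292.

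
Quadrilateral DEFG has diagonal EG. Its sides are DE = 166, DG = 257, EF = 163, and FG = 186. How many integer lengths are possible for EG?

257

From triangle DEG: 91 < EG < 423.
From triangle FEG: 23 < EG < 349.
Intersection: 91 < EG < 349, so integers 92 through 348: 257 values.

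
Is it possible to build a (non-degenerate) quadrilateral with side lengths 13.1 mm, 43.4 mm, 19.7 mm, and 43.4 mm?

Yes

A quadrilateral exists iff every side is shorter than the sum of the others — equivalently, the longest side is less than the sum of the rest.
Longest side 43.4 < 76.2 (sum of the remaining 3), so yes.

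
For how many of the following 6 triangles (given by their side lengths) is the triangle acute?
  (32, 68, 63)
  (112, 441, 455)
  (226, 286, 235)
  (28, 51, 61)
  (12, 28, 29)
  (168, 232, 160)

3

(32,68,63): 32²+63² = 4993 > 4624 = 68² → acute
(112,441,455): 112²+441² = 207025 = 455² → right
(226,286,235): 226²+235² = 106301 > 81796 = 286² → acute
(28,51,61): 28²+51² = 3385 < 3721 = 61² → obtuse
(12,28,29): 12²+28² = 928 > 841 = 29² → acute
(168,232,160): 160²+168² = 53824 = 232² → right
3 of the 6 are acute.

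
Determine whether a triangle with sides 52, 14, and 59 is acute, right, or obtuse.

obtuse

Compare the square of the longest side to the sum of squares of the other two: 14² + 52² = 2900 < 3481 = 59².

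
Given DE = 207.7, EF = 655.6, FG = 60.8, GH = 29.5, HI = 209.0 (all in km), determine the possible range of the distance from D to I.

The maximum is all hops collinear in one direction: 207.7 + 655.6 + 60.8 + 29.5 + 209.0 = 1162.6.
The longest hop is 655.6; the others sum to 507.0. Folding the others back against it leaves at least 655.6 − 507.0 = 148.6.

148.6 ≤ DI ≤ 1162.6 km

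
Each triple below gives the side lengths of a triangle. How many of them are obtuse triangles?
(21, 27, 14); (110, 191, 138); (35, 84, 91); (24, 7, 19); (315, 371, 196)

3

(21,27,14): 14²+21² = 637 < 729 = 27² → obtuse
(110,191,138): 110²+138² = 31144 < 36481 = 191² → obtuse
(35,84,91): 35²+84² = 8281 = 91² → right
(24,7,19): 7²+19² = 410 < 576 = 24² → obtuse
(315,371,196): 196²+315² = 137641 = 371² → right
3 of the 5 are obtuse.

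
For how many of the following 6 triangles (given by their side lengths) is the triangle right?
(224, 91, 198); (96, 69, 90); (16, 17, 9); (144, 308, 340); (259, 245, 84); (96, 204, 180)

3

(224,91,198): 91²+198² = 47485 < 50176 = 224² → obtuse
(96,69,90): 69²+90² = 12861 > 9216 = 96² → acute
(16,17,9): 9²+16² = 337 > 289 = 17² → acute
(144,308,340): 144²+308² = 115600 = 340² → right
(259,245,84): 84²+245² = 67081 = 259² → right
(96,204,180): 96²+180² = 41616 = 204² → right
3 of the 6 are right.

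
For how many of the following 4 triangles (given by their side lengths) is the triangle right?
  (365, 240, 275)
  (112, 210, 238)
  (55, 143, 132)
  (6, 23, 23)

3

(365,240,275): 240²+275² = 133225 = 365² → right
(112,210,238): 112²+210² = 56644 = 238² → right
(55,143,132): 55²+132² = 20449 = 143² → right
(6,23,23): 6²+23² = 565 > 529 = 23² → acute
3 of the 4 are right.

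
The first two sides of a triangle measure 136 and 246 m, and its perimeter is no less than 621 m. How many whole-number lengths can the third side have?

143

Triangle inequality: 110 < x < 382. Perimeter ≥ 621 gives x ≥ 621 − 136 − 246 = 239.
So 239 ≤ x < 382; integers 239 through 381: 143 values.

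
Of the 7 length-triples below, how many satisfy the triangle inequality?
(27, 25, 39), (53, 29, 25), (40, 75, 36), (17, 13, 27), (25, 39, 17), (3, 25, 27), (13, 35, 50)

(25,27,39): 25+27 > 39 → valid
(25,29,53): 25+29 > 53 → valid
(36,40,75): 36+40 > 75 → valid
(13,17,27): 13+17 > 27 → valid
(17,25,39): 17+25 > 39 → valid
(3,25,27): 3+25 > 27 → valid
(13,35,50): 13+35 ≤ 50 → not valid
6 of the 7 triples form a triangle.

6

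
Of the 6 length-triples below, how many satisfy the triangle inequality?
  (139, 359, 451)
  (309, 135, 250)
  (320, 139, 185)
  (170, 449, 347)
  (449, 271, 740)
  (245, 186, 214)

5

(139,359,451): 139+359 > 451 → valid
(135,250,309): 135+250 > 309 → valid
(139,185,320): 139+185 > 320 → valid
(170,347,449): 170+347 > 449 → valid
(271,449,740): 271+449 ≤ 740 → not valid
(186,214,245): 186+214 > 245 → valid
5 of the 6 triples form a triangle.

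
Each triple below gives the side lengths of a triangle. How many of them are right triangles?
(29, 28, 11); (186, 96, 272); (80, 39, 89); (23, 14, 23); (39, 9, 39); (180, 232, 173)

(29,28,11): 11²+28² = 905 > 841 = 29² → acute
(186,96,272): 96²+186² = 43812 < 73984 = 272² → obtuse
(80,39,89): 39²+80² = 7921 = 89² → right
(23,14,23): 14²+23² = 725 > 529 = 23² → acute
(39,9,39): 9²+39² = 1602 > 1521 = 39² → acute
(180,232,173): 173²+180² = 62329 > 53824 = 232² → acute
1 of the 6 is right.

1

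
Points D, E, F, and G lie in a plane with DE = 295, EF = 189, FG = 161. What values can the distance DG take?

0 ≤ DG ≤ 645

The maximum is all hops collinear in one direction: 295 + 189 + 161 = 645.
The longest hop is 295; the others sum to 350. Since 295 ≤ 350, the path can fold back on itself completely, so the minimum distance is 0.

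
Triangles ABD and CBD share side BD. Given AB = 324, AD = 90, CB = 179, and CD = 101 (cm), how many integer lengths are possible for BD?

45

From triangle ABD: 234 < BD < 414.
From triangle CBD: 78 < BD < 280.
Intersection: 234 < BD < 280, so integers 235 through 279: 45 values.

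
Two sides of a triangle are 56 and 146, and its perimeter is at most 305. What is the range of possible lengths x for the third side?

Triangle inequality alone gives 90 < x < 202.
The perimeter condition gives x ≤ 305 − 56 − 146 = 103.
Intersecting the two: 90 < x ≤ 103.

90 < x ≤ 103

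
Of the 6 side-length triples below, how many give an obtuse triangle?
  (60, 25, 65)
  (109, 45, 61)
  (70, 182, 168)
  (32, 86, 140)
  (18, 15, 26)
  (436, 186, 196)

(60,25,65): 25²+60² = 4225 = 65² → right
(109,45,61): 45+61 ≤ 109, not a triangle
(70,182,168): 70²+168² = 33124 = 182² → right
(32,86,140): 32+86 ≤ 140, not a triangle
(18,15,26): 15²+18² = 549 < 676 = 26² → obtuse
(436,186,196): 186+196 ≤ 436, not a triangle
1 of the 6 is obtuse.

1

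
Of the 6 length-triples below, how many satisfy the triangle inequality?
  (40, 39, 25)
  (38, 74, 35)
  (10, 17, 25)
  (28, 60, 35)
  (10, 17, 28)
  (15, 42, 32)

(25,39,40): 25+39 > 40 → valid
(35,38,74): 35+38 ≤ 74 → not valid
(10,17,25): 10+17 > 25 → valid
(28,35,60): 28+35 > 60 → valid
(10,17,28): 10+17 ≤ 28 → not valid
(15,32,42): 15+32 > 42 → valid
4 of the 6 triples form a triangle.

4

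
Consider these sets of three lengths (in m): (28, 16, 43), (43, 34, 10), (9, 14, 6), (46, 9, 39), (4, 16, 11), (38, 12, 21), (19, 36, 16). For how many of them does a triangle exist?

4

(16,28,43): 16+28 > 43 → valid
(10,34,43): 10+34 > 43 → valid
(6,9,14): 6+9 > 14 → valid
(9,39,46): 9+39 > 46 → valid
(4,11,16): 4+11 ≤ 16 → not valid
(12,21,38): 12+21 ≤ 38 → not valid
(16,19,36): 16+19 ≤ 36 → not valid
4 of the 7 triples form a triangle.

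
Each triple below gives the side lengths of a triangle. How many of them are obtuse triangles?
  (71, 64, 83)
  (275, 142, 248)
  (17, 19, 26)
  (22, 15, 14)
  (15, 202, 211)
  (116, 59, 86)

4

(71,64,83): 64²+71² = 9137 > 6889 = 83² → acute
(275,142,248): 142²+248² = 81668 > 75625 = 275² → acute
(17,19,26): 17²+19² = 650 < 676 = 26² → obtuse
(22,15,14): 14²+15² = 421 < 484 = 22² → obtuse
(15,202,211): 15²+202² = 41029 < 44521 = 211² → obtuse
(116,59,86): 59²+86² = 10877 < 13456 = 116² → obtuse
4 of the 6 are obtuse.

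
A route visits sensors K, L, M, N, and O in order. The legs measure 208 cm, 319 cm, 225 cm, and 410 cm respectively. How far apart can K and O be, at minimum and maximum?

0 ≤ KO ≤ 1162 cm

The maximum is all hops collinear in one direction: 208 + 319 + 225 + 410 = 1162.
The longest hop is 410; the others sum to 752. Since 410 ≤ 752, the path can fold back on itself completely, so the minimum distance is 0.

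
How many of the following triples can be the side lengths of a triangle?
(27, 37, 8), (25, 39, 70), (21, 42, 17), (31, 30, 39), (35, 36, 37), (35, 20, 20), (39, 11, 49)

(8,27,37): 8+27 ≤ 37 → not valid
(25,39,70): 25+39 ≤ 70 → not valid
(17,21,42): 17+21 ≤ 42 → not valid
(30,31,39): 30+31 > 39 → valid
(35,36,37): 35+36 > 37 → valid
(20,20,35): 20+20 > 35 → valid
(11,39,49): 11+39 > 49 → valid
4 of the 7 triples form a triangle.

4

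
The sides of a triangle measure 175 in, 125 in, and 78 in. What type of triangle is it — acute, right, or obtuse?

Compare the square of the longest side to the sum of squares of the other two: 78² + 125² = 21709 < 30625 = 175².

obtuse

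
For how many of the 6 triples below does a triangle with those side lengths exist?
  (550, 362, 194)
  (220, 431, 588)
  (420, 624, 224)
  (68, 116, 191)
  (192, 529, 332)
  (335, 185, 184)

4

(194,362,550): 194+362 > 550 → valid
(220,431,588): 220+431 > 588 → valid
(224,420,624): 224+420 > 624 → valid
(68,116,191): 68+116 ≤ 191 → not valid
(192,332,529): 192+332 ≤ 529 → not valid
(184,185,335): 184+185 > 335 → valid
4 of the 6 triples form a triangle.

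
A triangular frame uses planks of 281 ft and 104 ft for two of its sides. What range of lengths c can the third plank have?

By the triangle inequality, c must be less than 281 + 104 = 385 and greater than |281 − 104| = 177.

177 < c < 385 (ft)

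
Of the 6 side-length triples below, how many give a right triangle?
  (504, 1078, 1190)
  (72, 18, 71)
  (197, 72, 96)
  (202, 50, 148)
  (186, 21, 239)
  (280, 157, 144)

1

(504,1078,1190): 504²+1078² = 1416100 = 1190² → right
(72,18,71): 18²+71² = 5365 > 5184 = 72² → acute
(197,72,96): 72+96 ≤ 197, not a triangle
(202,50,148): 50+148 ≤ 202, not a triangle
(186,21,239): 21+186 ≤ 239, not a triangle
(280,157,144): 144²+157² = 45385 < 78400 = 280² → obtuse
1 of the 6 is right.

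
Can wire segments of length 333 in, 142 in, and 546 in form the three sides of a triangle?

The longest side is 546, but the other two sum to only 475.
475 < 546, so the triangle inequality fails.

No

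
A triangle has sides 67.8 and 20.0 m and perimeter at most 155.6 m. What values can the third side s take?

47.8 < s ≤ 67.8

Triangle inequality alone gives 47.8 < s < 87.8.
The perimeter condition gives s ≤ 155.6 − 67.8 − 20.0 = 67.8.
Intersecting the two: 47.8 < s ≤ 67.8.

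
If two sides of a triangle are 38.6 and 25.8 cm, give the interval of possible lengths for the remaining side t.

By the triangle inequality, t must be less than 38.6 + 25.8 = 64.4 and greater than |38.6 − 25.8| = 12.8.

12.8 < t < 64.4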